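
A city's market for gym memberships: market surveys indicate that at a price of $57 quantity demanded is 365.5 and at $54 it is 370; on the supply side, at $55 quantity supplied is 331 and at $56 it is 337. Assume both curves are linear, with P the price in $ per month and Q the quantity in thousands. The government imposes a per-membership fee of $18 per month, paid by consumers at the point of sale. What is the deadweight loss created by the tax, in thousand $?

Demand slope: (370 − 365.5)/(54 − 57) = -1.5, so Qd = 451 − 1.5P.
Supply slope: (337 − 331)/(56 − 55) = 6, so Qs = 6P + 1.
Before the tax: set 451 − 1.5P = 6P + 1 → P* = $60, Q* = 361.
With the tax collected from consumers, demand (in seller-price terms) shifts: Qd = 451 − 1.5(P + 18).
New equilibrium: consumers pay $74.4, producers receive $56.4, Q = 339.4. (Wedge: Pb − Ps = 18.)
Quantity falls by |ΔQ| = |361 − 339.4| = 21.6.
DWL = ½ · t · |ΔQ| = ½ · 18 · 21.6 = $194.4.

Deadweight loss = $194.4 thousand.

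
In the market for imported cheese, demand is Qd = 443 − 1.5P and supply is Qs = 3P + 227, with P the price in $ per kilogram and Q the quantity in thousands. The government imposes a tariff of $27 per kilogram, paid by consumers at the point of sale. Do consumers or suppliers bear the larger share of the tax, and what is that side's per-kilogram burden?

Consumers bear the larger share: $18 per kilogram.

Before the tax: set 443 − 1.5P = 3P + 227 → P* = $48, Q* = 371.
With the tax collected from consumers, demand (in seller-price terms) shifts: Qd = 443 − 1.5(P + 27).
New equilibrium: consumers pay $66, suppliers receive $39, Q = 344. (Wedge: Pb − Ps = 27.)
Per-kilogram burden: consumers $18, suppliers $9.
Consumers take the larger share because demand is less price-elastic here (demand slope 1.5 vs supply slope 3).
The less price-elastic side of the market bears the larger share of a per-unit tax.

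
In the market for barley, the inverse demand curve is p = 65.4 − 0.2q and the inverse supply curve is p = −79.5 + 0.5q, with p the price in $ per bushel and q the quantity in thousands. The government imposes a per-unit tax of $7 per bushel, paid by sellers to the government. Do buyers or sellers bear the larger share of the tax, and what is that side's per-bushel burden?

Inverting to q(p) form: qd = 327 − 5p; qs = 2p + 159.
Before the tax: set 327 − 5p = 2p + 159 → p* = $24, q* = 207.
With the tax collected from sellers, supply shifts: qs = 2(p − 7) + 159.
New equilibrium: buyers pay $26, sellers receive $19, q = 197. (Wedge: pb − ps = 7.)
Per-bushel burden: buyers $2, sellers $5.
Sellers take the larger share because supply is less price-elastic here (demand slope 5 vs supply slope 2).
The less price-elastic side of the market bears the larger share of a per-unit tax.

Sellers bear the larger share: $5 per bushel.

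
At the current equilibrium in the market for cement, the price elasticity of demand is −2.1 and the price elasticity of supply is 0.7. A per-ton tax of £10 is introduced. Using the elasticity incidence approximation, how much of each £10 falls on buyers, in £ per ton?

Incidence ratio: buyers' share ≈ εs / (εs + |εd|) = 0.7 / (0.7 + 2.1) = 0.25.
So buyers bear ≈ 0.25 × £10 = £2.5; producers bear £7.5.

Buyers bear ≈ £2.5 per ton.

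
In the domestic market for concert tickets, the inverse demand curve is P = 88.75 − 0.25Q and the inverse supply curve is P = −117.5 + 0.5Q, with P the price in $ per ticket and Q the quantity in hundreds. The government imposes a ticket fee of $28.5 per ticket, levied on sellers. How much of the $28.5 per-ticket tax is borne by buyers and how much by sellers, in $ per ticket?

Rewrite in direct form: Qd = 355 − 4P and Qs = 2P + 235.
Without the tax, 355 − 4P = 2P + 235 gives 6P = 120, so P* = $20 and Q* = 275.
With the tax collected from sellers, supply shifts: Qs = 2(P − 28.5) + 235.
Solving gives Q = 237 with buyers paying $29.5 and sellers receiving $1 (the $28.5 wedge).
Burden on buyers: $9.5; on sellers: $19. (They sum to $28.5.)
The less price-elastic side of the market bears the larger share of a per-unit tax.

Buyers bear $9.5 per ticket; sellers bear $19 per ticket.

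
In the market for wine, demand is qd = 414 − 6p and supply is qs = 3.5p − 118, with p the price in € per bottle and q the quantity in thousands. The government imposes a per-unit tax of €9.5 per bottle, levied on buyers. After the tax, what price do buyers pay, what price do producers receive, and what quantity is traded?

Buyers pay €59.5; producers receive €50; quantity = 57.

Without the tax, 414 − 6p = 3.5p − 118 gives 9.5p = 532, so p* = €56 and q* = 78.
With the tax collected from buyers, demand (in seller-price terms) shifts: qd = 414 − 6(p + 9.5).
Solving gives q = 57 with buyers paying €59.5 and producers receiving €50 (the €9.5 wedge).
The less price-elastic side of the market bears the larger share of a per-unit tax.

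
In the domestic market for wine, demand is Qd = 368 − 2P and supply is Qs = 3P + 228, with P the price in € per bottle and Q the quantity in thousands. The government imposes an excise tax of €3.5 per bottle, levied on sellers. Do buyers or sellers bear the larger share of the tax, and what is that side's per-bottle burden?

Before the tax: set 368 − 2P = 3P + 228 → P* = €28, Q* = 312.
With the tax collected from sellers, supply shifts: Qs = 3(P − 3.5) + 228.
New equilibrium: buyers pay €30.1, sellers receive €26.6, Q = 307.8. (Wedge: Pb − Ps = 3.5.)
Per-bottle burden: buyers €2.1, sellers €1.4.
Buyers take the larger share because demand is less price-elastic here (demand slope 2 vs supply slope 3).

Buyers bear the larger share: €2.1 per bottle.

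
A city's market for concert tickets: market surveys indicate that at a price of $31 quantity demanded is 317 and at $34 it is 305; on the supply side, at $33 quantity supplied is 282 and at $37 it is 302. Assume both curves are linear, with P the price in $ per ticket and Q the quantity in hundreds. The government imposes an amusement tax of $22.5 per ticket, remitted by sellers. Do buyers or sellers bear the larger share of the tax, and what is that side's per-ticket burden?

Demand slope: (305 − 317)/(34 − 31) = -4, so Qd = 441 − 4P.
Supply slope: (302 − 282)/(37 − 33) = 5, so Qs = 5P + 117.
Without the tax, 441 − 4P = 5P + 117 gives 9P = 324, so P* = $36 and Q* = 297.
With the tax collected from sellers, supply shifts: Qs = 5(P − 22.5) + 117.
Solving gives Q = 247 with buyers paying $48.5 and sellers receiving $26 (the $22.5 wedge).
Per-ticket burden: buyers $12.5, sellers $10.
Buyers take the larger share because demand is less price-elastic here (demand slope 4 vs supply slope 5).
The less price-elastic side of the market bears the larger share of a per-unit tax.

Buyers bear the larger share: $12.5 per ticket.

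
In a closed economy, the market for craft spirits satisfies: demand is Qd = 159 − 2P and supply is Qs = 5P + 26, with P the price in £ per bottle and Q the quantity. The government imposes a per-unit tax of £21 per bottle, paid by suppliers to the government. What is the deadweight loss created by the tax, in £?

Deadweight loss = £315.

Before the tax: set 159 − 2P = 5P + 26 → P* = £19, Q* = 121.
With the tax collected from suppliers, supply shifts: Qs = 5(P − 21) + 26.
Solving gives Q = 91 with consumers paying £34 and suppliers receiving £13 (the £21 wedge).
Quantity falls by |ΔQ| = |121 − 91| = 30.
DWL = ½ · t · |ΔQ| = ½ · 21 · 30 = £315.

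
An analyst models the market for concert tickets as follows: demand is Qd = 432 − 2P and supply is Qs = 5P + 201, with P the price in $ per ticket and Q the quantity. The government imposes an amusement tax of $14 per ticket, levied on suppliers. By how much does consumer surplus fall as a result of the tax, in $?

Consumer surplus falls by $3560.

Without the tax, 432 − 2P = 5P + 201 gives 7P = 231, so P* = $33 and Q* = 366.
With the tax collected from suppliers, supply shifts: Qs = 5(P − 14) + 201.
Solving gives Q = 346 with buyers paying $43 and suppliers receiving $29 (the $14 wedge).
ΔCS is the trapezoid between Q = 346 and Q = 366 of height $10: ½ · (366 + 346) · 10 = $3560.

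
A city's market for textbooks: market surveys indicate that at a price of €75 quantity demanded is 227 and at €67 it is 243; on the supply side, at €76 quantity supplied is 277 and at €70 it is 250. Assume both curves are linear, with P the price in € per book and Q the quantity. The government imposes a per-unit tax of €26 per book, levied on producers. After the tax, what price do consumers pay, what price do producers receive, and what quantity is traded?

Consumers pay €86; producers receive €60; quantity = 205.

Demand slope: (243 − 227)/(67 − 75) = -2, so Qd = 377 − 2P.
Supply slope: (250 − 277)/(70 − 76) = 4.5, so Qs = 4.5P − 65.
Before the tax: set 377 − 2P = 4.5P − 65 → P* = €68, Q* = 241.
With the tax collected from producers, supply shifts: Qs = 4.5(P − 26) − 65.
Solving gives Q = 205 with consumers paying €86 and producers receiving €60 (the €26 wedge).
The less price-elastic side of the market bears the larger share of a per-unit tax.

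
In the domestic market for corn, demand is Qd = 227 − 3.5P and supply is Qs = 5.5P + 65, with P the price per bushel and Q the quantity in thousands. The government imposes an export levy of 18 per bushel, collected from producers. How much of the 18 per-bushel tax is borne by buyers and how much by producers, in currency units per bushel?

Buyers bear 11 per bushel; producers bear 7 per bushel.

Without the tax, 227 − 3.5P = 5.5P + 65 gives 9P = 162, so P* = 18 and Q* = 164.
With the tax collected from producers, supply shifts: Qs = 5.5(P − 18) + 65.
Solving gives Q = 125.5 with buyers paying 29 and producers receiving 11 (the 18 wedge).
Burden on buyers: 11; on producers: 7. (They sum to 18.)
The less price-elastic side of the market bears the larger share of a per-unit tax.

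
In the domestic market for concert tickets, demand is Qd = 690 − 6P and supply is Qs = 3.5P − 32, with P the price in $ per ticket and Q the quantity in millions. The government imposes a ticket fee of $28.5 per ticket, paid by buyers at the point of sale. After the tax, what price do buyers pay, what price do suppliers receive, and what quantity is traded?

Without the tax, 690 − 6P = 3.5P − 32 gives 9.5P = 722, so P* = $76 and Q* = 234.
With the tax collected from buyers, demand (in seller-price terms) shifts: Qd = 690 − 6(P + 28.5).
Solving gives Q = 171 with buyers paying $86.5 and suppliers receiving $58 (the $28.5 wedge).

Buyers pay $86.5; suppliers receive $58; quantity = 171.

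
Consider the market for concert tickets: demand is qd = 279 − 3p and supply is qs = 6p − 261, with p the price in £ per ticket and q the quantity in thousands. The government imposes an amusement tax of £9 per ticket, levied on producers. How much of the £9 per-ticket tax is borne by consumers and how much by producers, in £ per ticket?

Consumers bear £6 per ticket; producers bear £3 per ticket.

Without the tax, 279 − 3p = 6p − 261 gives 9p = 540, so p* = £60 and q* = 99.
With the tax collected from producers, supply shifts: qs = 6(p − 9) − 261.
Solving gives q = 81 with consumers paying £66 and producers receiving £57 (the £9 wedge).
Burden on consumers: £6; on producers: £3. (They sum to £9.)
The less price-elastic side of the market bears the larger share of a per-unit tax.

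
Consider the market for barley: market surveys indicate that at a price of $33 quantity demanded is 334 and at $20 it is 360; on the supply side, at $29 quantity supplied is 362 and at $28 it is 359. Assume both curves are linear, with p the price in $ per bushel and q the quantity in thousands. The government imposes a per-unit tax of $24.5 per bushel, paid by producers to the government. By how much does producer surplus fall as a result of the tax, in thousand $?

Producer surplus falls by $3285.94 thousand.

Demand slope: (360 − 334)/(20 − 33) = -2, so qd = 400 − 2p.
Supply slope: (359 − 362)/(28 − 29) = 3, so qs = 3p + 275.
Before the tax: set 400 − 2p = 3p + 275 → p* = $25, q* = 350.
With the tax collected from producers, supply shifts: qs = 3(p − 24.5) + 275.
Solving gives q = 320.6 with buyers paying $39.7 and producers receiving $15.2 (the $24.5 wedge).
ΔPS is the trapezoid between Q = 320.6 and Q = 350 of height $9.8: ½ · (350 + 320.6) · 9.8 = $3285.94.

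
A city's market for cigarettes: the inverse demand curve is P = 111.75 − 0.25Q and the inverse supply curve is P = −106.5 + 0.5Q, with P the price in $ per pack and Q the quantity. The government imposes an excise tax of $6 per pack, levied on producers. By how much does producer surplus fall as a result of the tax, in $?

Producer surplus falls by $1148.

Rewrite in direct form: Qd = 447 − 4P and Qs = 2P + 213.
Before the tax: set 447 − 4P = 2P + 213 → P* = $39, Q* = 291.
With the tax collected from producers, supply shifts: Qs = 2(P − 6) + 213.
New equilibrium: consumers pay $41, producers receive $35, Q = 283. (Wedge: Pb − Ps = 6.)
ΔPS is the trapezoid between Q = 283 and Q = 291 of height $4: ½ · (291 + 283) · 4 = $1148.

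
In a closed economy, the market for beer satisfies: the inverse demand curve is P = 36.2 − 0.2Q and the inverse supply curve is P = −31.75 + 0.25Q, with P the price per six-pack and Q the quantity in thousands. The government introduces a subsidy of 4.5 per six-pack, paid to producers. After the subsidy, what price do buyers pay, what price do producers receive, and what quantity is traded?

Buyers pay 4; producers receive 8.5; quantity = 161.

Inverting to Q(P) form: Qd = 181 − 5P; Qs = 4P + 127.
Before the subsidy: set 181 − 5P = 4P + 127 → P* = 6, Q* = 151.
With a per-unit subsidy paid to producers, each receives P + 4.5 per unit sold, so supply becomes Qs = 4(P + 4.5) + 127.
New equilibrium: buyers pay 4, producers receive 8.5, Q = 161. (Wedge: Pb − Ps = −4.5.)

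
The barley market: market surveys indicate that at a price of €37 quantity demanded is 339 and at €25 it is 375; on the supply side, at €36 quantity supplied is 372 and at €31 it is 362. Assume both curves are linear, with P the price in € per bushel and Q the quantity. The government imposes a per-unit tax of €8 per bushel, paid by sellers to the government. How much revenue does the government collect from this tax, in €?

Demand slope: (375 − 339)/(25 − 37) = -3, so Qd = 450 − 3P.
Supply slope: (362 − 372)/(31 − 36) = 2, so Qs = 2P + 300.
Before the tax: set 450 − 3P = 2P + 300 → P* = €30, Q* = 360.
With the tax collected from sellers, supply shifts: Qs = 2(P − 8) + 300.
New equilibrium: buyers pay €33.2, sellers receive €25.2, Q = 350.4. (Wedge: Pb − Ps = 8.)
Revenue = t · Q = 8 · 350.4 = €2803.2.

Tax revenue = €2803.2.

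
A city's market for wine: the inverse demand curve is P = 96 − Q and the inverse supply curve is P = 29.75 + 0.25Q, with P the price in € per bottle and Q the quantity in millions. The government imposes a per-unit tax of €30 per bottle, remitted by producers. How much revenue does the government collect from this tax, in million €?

Rewrite in direct form: Qd = 96 − P and Qs = 4P − 119.
Before the tax: set 96 − P = 4P − 119 → P* = €43, Q* = 53.
With the tax collected from producers, supply shifts: Qs = 4(P − 30) − 119.
New equilibrium: consumers pay €67, producers receive €37, Q = 29. (Wedge: Pb − Ps = 30.)
Revenue = t · Q = 30 · 29 = €870.

Tax revenue = €870 million.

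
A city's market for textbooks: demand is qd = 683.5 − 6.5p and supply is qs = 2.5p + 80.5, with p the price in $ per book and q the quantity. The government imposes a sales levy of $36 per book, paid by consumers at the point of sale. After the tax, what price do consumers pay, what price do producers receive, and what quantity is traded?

Without the tax, 683.5 − 6.5p = 2.5p + 80.5 gives 9p = 603, so p* = $67 and q* = 248.
With the tax collected from consumers, demand (in seller-price terms) shifts: qd = 683.5 − 6.5(p + 36).
New equilibrium: consumers pay $77, producers receive $41, q = 183. (Wedge: pb − ps = 36.)

Consumers pay $77; producers receive $41; quantity = 183.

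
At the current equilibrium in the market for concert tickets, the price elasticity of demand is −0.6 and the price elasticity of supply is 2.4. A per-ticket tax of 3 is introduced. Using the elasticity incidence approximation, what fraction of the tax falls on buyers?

Buyers' share ≈ 0.8.

Incidence ratio: buyers' share ≈ εs / (εs + |εd|) = 2.4 / (2.4 + 0.6) = 0.8.
Supply is the more elastic side, so buyers bear the larger share.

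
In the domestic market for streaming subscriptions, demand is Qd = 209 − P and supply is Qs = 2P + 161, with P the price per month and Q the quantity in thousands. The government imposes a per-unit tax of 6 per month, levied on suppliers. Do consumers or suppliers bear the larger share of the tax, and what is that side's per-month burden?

Consumers bear the larger share: 4 per month.

Without the tax, 209 − P = 2P + 161 gives 3P = 48, so P* = 16 and Q* = 193.
With the tax collected from suppliers, supply shifts: Qs = 2(P − 6) + 161.
Solving gives Q = 189 with consumers paying 20 and suppliers receiving 14 (the 6 wedge).
Per-month burden: consumers 4, suppliers 2.
Consumers take the larger share because demand is less price-elastic here (demand slope 1 vs supply slope 2).
The less price-elastic side of the market bears the larger share of a per-unit tax.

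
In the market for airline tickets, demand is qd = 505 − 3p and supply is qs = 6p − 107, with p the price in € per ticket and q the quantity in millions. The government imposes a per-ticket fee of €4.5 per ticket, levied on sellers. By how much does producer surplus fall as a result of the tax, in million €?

Producer surplus falls by €444.75 million.

Without the tax, 505 − 3p = 6p − 107 gives 9p = 612, so p* = €68 and q* = 301.
With the tax collected from sellers, supply shifts: qs = 6(p − 4.5) − 107.
Solving gives q = 292 with consumers paying €71 and sellers receiving €66.5 (the €4.5 wedge).
ΔPS is the trapezoid between Q = 292 and Q = 301 of height €1.5: ½ · (301 + 292) · 1.5 = €444.75.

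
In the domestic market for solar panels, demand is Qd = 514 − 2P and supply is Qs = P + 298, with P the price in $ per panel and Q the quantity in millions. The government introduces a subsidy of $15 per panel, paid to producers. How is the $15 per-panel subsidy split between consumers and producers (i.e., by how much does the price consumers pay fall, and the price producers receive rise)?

Without the subsidy, 514 − 2P = P + 298 gives 3P = 216, so P* = $72 and Q* = 370.
With a per-unit subsidy paid to producers, each receives P + 15 per unit sold, so supply becomes Qs = (P + 15) + 298.
New equilibrium: consumers pay $67, producers receive $82, Q = 380. (Wedge: Pb − Ps = −15.)
Gain to consumers: $5; to producers: $10. (They sum to $15.)

Consumers gain $5 per panel; producers gain $10 per panel.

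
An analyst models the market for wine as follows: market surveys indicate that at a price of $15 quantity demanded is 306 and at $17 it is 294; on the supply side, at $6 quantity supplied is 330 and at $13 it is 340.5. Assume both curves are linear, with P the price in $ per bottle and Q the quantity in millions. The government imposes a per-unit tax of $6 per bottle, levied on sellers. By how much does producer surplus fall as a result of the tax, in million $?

Demand slope: (294 − 306)/(17 − 15) = -6, so Qd = 396 − 6P.
Supply slope: (340.5 − 330)/(13 − 6) = 1.5, so Qs = 1.5P + 321.
Before the tax: set 396 − 6P = 1.5P + 321 → P* = $10, Q* = 336.
With the tax collected from sellers, supply shifts: Qs = 1.5(P − 6) + 321.
New equilibrium: consumers pay $11.2, sellers receive $5.2, Q = 328.8. (Wedge: Pb − Ps = 6.)
ΔPS is the trapezoid between Q = 328.8 and Q = 336 of height $4.8: ½ · (336 + 328.8) · 4.8 = $1595.52.

Producer surplus falls by $1595.52 million.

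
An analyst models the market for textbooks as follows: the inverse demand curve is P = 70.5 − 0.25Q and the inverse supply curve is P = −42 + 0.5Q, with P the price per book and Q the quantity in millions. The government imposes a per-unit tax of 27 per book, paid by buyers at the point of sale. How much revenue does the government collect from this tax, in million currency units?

Tax revenue = 3078 million.

Inverting to Q(P) form: Qd = 282 − 4P; Qs = 2P + 84.
Without the tax, 282 − 4P = 2P + 84 gives 6P = 198, so P* = 33 and Q* = 150.
With the tax collected from buyers, demand (in seller-price terms) shifts: Qd = 282 − 4(P + 27).
New equilibrium: buyers pay 42, sellers receive 15, Q = 114. (Wedge: Pb − Ps = 27.)
Revenue = t · Q = 27 · 114 = 3078.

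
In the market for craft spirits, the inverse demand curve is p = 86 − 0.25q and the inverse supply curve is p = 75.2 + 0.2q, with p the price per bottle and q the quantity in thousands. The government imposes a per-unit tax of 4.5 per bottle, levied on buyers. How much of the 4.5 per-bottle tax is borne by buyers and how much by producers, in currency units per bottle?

Inverting to q(p) form: qd = 344 − 4p; qs = 5p − 376.
Without the tax, 344 − 4p = 5p − 376 gives 9p = 720, so p* = 80 and q* = 24.
With the tax collected from buyers, demand (in seller-price terms) shifts: qd = 344 − 4(p + 4.5).
New equilibrium: buyers pay 82.5, producers receive 78, q = 14. (Wedge: pb − ps = 4.5.)
Burden on buyers: 2.5; on producers: 2. (They sum to 4.5.)

Buyers bear 2.5 per bottle; producers bear 2 per bottle.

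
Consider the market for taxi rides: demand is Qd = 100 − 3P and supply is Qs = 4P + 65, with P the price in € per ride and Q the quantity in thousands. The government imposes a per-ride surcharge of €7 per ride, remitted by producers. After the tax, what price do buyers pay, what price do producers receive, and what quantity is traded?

Before the tax: set 100 − 3P = 4P + 65 → P* = €5, Q* = 85.
With the tax collected from producers, supply shifts: Qs = 4(P − 7) + 65.
Solving gives Q = 73 with buyers paying €9 and producers receiving €2 (the €7 wedge).

Buyers pay €9; producers receive €2; quantity = 73.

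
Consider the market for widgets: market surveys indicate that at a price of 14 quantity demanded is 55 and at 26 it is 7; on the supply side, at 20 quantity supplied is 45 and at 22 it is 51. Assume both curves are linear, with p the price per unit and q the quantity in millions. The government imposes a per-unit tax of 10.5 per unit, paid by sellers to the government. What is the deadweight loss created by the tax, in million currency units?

Deadweight loss = 94.5 million.

Demand slope: (7 − 55)/(26 − 14) = -4, so qd = 111 − 4p.
Supply slope: (51 − 45)/(22 − 20) = 3, so qs = 3p − 15.
Before the tax: set 111 − 4p = 3p − 15 → p* = 18, q* = 39.
With the tax collected from sellers, supply shifts: qs = 3(p − 10.5) − 15.
New equilibrium: buyers pay 22.5, sellers receive 12, q = 21. (Wedge: pb − ps = 10.5.)
Quantity falls by |ΔQ| = |39 − 21| = 18.
DWL = ½ · t · |ΔQ| = ½ · 10.5 · 18 = 94.5.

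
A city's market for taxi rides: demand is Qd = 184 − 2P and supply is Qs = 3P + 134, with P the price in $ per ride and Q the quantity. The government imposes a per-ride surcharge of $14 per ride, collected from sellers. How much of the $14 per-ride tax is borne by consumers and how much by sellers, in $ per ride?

Consumers bear $8.4 per ride; sellers bear $5.6 per ride.

Without the tax, 184 − 2P = 3P + 134 gives 5P = 50, so P* = $10 and Q* = 164.
With the tax collected from sellers, supply shifts: Qs = 3(P − 14) + 134.
Solving gives Q = 147.2 with consumers paying $18.4 and sellers receiving $4.4 (the $14 wedge).
Burden on consumers: $8.4; on sellers: $5.6. (They sum to $14.)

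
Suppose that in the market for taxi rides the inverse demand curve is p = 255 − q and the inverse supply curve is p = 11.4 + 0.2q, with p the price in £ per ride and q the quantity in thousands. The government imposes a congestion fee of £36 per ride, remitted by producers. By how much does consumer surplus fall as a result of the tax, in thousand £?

Consumer surplus falls by £5640 thousand.

Inverting to q(p) form: qd = 255 − p; qs = 5p − 57.
Without the tax, 255 − p = 5p − 57 gives 6p = 312, so p* = £52 and q* = 203.
With the tax collected from producers, supply shifts: qs = 5(p − 36) − 57.
New equilibrium: consumers pay £82, producers receive £46, q = 173. (Wedge: pb − ps = 36.)
ΔCS is the trapezoid between Q = 173 and Q = 203 of height £30: ½ · (203 + 173) · 30 = £5640.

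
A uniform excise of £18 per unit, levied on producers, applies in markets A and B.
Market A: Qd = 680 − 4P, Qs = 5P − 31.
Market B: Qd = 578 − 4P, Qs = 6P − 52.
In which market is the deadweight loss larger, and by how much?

Market A: pre-tax P* = £79, Q* = 364; post-tax Q = 324; deadweight loss = £360.
Market B: pre-tax P* = £63, Q* = 326; post-tax Q = 282.8; deadweight loss = £388.8.
Difference: £360 vs £388.8 → market B is larger by £28.8.

Market B, by £28.8.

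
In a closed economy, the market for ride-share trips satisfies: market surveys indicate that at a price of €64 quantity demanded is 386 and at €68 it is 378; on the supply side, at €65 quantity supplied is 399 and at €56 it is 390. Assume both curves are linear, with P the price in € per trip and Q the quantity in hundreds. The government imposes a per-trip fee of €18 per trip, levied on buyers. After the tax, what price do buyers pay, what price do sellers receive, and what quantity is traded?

Buyers pay €66; sellers receive €48; quantity = 382.

Demand slope: (378 − 386)/(68 − 64) = -2, so Qd = 514 − 2P.
Supply slope: (390 − 399)/(56 − 65) = 1, so Qs = P + 334.
Before the tax: set 514 − 2P = P + 334 → P* = €60, Q* = 394.
With the tax collected from buyers, demand (in seller-price terms) shifts: Qd = 514 − 2(P + 18).
New equilibrium: buyers pay €66, sellers receive €48, Q = 382. (Wedge: Pb − Ps = 18.)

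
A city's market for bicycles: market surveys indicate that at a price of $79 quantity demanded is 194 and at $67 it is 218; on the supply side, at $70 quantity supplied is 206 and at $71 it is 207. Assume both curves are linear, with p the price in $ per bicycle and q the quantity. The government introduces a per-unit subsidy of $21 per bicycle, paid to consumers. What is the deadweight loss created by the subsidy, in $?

Deadweight loss = $147.

Demand slope: (218 − 194)/(67 − 79) = -2, so qd = 352 − 2p.
Supply slope: (207 − 206)/(71 − 70) = 1, so qs = p + 136.
Without the subsidy, 352 − 2p = p + 136 gives 3p = 216, so p* = $72 and q* = 208.
With a per-unit subsidy paid to consumers, each effectively pays p − 21, so demand becomes qd = 352 − 2(p − 21).
Solving gives q = 222 with consumers paying $65 and suppliers receiving $86 (the $21 wedge).
Quantity rises by |ΔQ| = |208 − 222| = 14.
DWL = ½ · t · |ΔQ| = ½ · 21 · 14 = $147.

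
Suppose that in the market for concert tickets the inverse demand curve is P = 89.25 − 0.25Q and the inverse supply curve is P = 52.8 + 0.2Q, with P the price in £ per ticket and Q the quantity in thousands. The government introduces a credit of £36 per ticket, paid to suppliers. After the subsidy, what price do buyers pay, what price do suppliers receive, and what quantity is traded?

Inverting to Q(P) form: Qd = 357 − 4P; Qs = 5P − 264.
Before the subsidy: set 357 − 4P = 5P − 264 → P* = £69, Q* = 81.
With a per-unit subsidy paid to suppliers, each receives P + 36 per unit sold, so supply becomes Qs = 5(P + 36) − 264.
New equilibrium: buyers pay £49, suppliers receive £85, Q = 161. (Wedge: Pb − Ps = −36.)

Buyers pay £49; suppliers receive £85; quantity = 161.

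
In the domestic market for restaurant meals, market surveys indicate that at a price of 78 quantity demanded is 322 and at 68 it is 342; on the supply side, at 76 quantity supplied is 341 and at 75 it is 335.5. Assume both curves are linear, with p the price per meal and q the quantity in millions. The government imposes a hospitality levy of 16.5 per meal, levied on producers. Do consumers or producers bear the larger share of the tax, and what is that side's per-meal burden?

Consumers bear the larger share: 12.1 per meal.

Demand slope: (342 − 322)/(68 − 78) = -2, so qd = 478 − 2p.
Supply slope: (335.5 − 341)/(75 − 76) = 5.5, so qs = 5.5p − 77.
Before the tax: set 478 − 2p = 5.5p − 77 → p* = 74, q* = 330.
With the tax collected from producers, supply shifts: qs = 5.5(p − 16.5) − 77.
Solving gives q = 305.8 with consumers paying 86.1 and producers receiving 69.6 (the 16.5 wedge).
Per-meal burden: consumers 12.1, producers 4.4.
Consumers take the larger share because demand is less price-elastic here (demand slope 2 vs supply slope 5.5).
The less price-elastic side of the market bears the larger share of a per-unit tax.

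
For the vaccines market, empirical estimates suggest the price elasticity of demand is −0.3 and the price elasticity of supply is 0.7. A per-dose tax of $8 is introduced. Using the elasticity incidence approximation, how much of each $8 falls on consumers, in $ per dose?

Incidence ratio: consumers' share ≈ εs / (εs + |εd|) = 0.7 / (0.7 + 0.3) = 0.7.
So consumers bear ≈ 0.7 × $8 = $5.6; producers bear $2.4.

Consumers bear ≈ $5.6 per dose.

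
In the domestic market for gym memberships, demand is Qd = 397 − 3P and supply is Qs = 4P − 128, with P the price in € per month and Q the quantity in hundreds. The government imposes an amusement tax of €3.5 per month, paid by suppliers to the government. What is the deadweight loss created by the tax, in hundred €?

Deadweight loss = €10.5 hundred.

Without the tax, 397 − 3P = 4P − 128 gives 7P = 525, so P* = €75 and Q* = 172.
With the tax collected from suppliers, supply shifts: Qs = 4(P − 3.5) − 128.
New equilibrium: consumers pay €77, suppliers receive €73.5, Q = 166. (Wedge: Pb − Ps = 3.5.)
Quantity falls by |ΔQ| = |172 − 166| = 6.
DWL = ½ · t · |ΔQ| = ½ · 3.5 · 6 = €10.5.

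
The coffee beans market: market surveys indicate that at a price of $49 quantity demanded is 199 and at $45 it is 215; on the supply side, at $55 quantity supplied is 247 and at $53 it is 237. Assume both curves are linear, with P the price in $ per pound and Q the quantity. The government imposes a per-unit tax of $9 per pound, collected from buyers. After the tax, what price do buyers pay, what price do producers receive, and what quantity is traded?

Demand slope: (215 − 199)/(45 − 49) = -4, so Qd = 395 − 4P.
Supply slope: (237 − 247)/(53 − 55) = 5, so Qs = 5P − 28.
Without the tax, 395 − 4P = 5P − 28 gives 9P = 423, so P* = $47 and Q* = 207.
With the tax collected from buyers, demand (in seller-price terms) shifts: Qd = 395 − 4(P + 9).
New equilibrium: buyers pay $52, producers receive $43, Q = 187. (Wedge: Pb − Ps = 9.)

Buyers pay $52; producers receive $43; quantity = 187.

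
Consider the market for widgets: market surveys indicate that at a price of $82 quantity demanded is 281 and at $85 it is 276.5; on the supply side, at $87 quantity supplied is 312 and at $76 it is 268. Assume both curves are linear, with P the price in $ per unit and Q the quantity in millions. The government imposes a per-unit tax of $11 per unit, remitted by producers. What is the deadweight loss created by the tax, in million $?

Deadweight loss = $66 million.

Demand slope: (276.5 − 281)/(85 − 82) = -1.5, so Qd = 404 − 1.5P.
Supply slope: (268 − 312)/(76 − 87) = 4, so Qs = 4P − 36.
Before the tax: set 404 − 1.5P = 4P − 36 → P* = $80, Q* = 284.
With the tax collected from producers, supply shifts: Qs = 4(P − 11) − 36.
Solving gives Q = 272 with buyers paying $88 and producers receiving $77 (the $11 wedge).
Quantity falls by |ΔQ| = |284 − 272| = 12.
DWL = ½ · t · |ΔQ| = ½ · 11 · 12 = $66.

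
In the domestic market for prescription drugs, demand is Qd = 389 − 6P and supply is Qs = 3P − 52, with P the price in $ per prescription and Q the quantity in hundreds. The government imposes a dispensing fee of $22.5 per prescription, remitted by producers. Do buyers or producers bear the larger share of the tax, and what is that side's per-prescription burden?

Producers bear the larger share: $15 per prescription.

Without the tax, 389 − 6P = 3P − 52 gives 9P = 441, so P* = $49 and Q* = 95.
With the tax collected from producers, supply shifts: Qs = 3(P − 22.5) − 52.
Solving gives Q = 50 with buyers paying $56.5 and producers receiving $34 (the $22.5 wedge).
Per-prescription burden: buyers $7.5, producers $15.
Producers take the larger share because supply is less price-elastic here (demand slope 6 vs supply slope 3).
The less price-elastic side of the market bears the larger share of a per-unit tax.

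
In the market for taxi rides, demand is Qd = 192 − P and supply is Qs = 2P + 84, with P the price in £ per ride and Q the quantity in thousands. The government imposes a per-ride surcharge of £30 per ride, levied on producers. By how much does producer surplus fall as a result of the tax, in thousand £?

Before the tax: set 192 − P = 2P + 84 → P* = £36, Q* = 156.
With the tax collected from producers, supply shifts: Qs = 2(P − 30) + 84.
New equilibrium: consumers pay £56, producers receive £26, Q = 136. (Wedge: Pb − Ps = 30.)
ΔPS is the trapezoid between Q = 136 and Q = 156 of height £10: ½ · (156 + 136) · 10 = £1460.

Producer surplus falls by £1460 thousand.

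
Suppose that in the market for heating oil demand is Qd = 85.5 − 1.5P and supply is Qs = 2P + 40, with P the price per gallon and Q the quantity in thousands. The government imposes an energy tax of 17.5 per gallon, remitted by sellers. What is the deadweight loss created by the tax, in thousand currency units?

Before the tax: set 85.5 − 1.5P = 2P + 40 → P* = 13, Q* = 66.
With the tax collected from sellers, supply shifts: Qs = 2(P − 17.5) + 40.
Solving gives Q = 51 with consumers paying 23 and sellers receiving 5.5 (the 17.5 wedge).
Quantity falls by |ΔQ| = |66 − 51| = 15.
DWL = ½ · t · |ΔQ| = ½ · 17.5 · 15 = 131.25.

Deadweight loss = 131.25 thousand.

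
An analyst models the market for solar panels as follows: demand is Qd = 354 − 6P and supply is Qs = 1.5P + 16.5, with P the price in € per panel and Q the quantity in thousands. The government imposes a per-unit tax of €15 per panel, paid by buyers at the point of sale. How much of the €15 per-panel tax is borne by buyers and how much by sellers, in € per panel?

Without the tax, 354 − 6P = 1.5P + 16.5 gives 7.5P = 337.5, so P* = €45 and Q* = 84.
With the tax collected from buyers, demand (in seller-price terms) shifts: Qd = 354 − 6(P + 15).
New equilibrium: buyers pay €48, sellers receive €33, Q = 66. (Wedge: Pb − Ps = 15.)
Burden on buyers: €3; on sellers: €12. (They sum to €15.)

Buyers bear €3 per panel; sellers bear €12 per panel.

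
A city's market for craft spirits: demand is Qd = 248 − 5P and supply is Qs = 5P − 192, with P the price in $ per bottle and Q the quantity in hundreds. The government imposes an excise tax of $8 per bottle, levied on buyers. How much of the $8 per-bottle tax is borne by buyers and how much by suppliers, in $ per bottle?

Buyers bear $4 per bottle; suppliers bear $4 per bottle.

Before the tax: set 248 − 5P = 5P − 192 → P* = $44, Q* = 28.
With the tax collected from buyers, demand (in seller-price terms) shifts: Qd = 248 − 5(P + 8).
New equilibrium: buyers pay $48, suppliers receive $40, Q = 8. (Wedge: Pb − Ps = 8.)
Burden on buyers: $4; on suppliers: $4. (They sum to $8.)
The less price-elastic side of the market bears the larger share of a per-unit tax.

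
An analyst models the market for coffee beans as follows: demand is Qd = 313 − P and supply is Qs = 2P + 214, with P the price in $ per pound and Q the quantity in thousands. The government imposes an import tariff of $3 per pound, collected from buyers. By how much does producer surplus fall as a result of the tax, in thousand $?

Without the tax, 313 − P = 2P + 214 gives 3P = 99, so P* = $33 and Q* = 280.
With the tax collected from buyers, demand (in seller-price terms) shifts: Qd = 313 − (P + 3).
Solving gives Q = 278 with buyers paying $35 and suppliers receiving $32 (the $3 wedge).
ΔPS is the trapezoid between Q = 278 and Q = 280 of height $1: ½ · (280 + 278) · 1 = $279.

Producer surplus falls by $279 thousand.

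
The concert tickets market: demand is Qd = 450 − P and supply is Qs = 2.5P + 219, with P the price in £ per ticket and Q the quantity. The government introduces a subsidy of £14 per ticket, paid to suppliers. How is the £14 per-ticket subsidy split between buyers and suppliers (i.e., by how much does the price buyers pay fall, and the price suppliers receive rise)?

Buyers gain £10 per ticket; suppliers gain £4 per ticket.

Before the subsidy: set 450 − P = 2.5P + 219 → P* = £66, Q* = 384.
With a per-unit subsidy paid to suppliers, each receives P + 14 per unit sold, so supply becomes Qs = 2.5(P + 14) + 219.
Solving gives Q = 394 with buyers paying £56 and suppliers receiving £70 (the £14 wedge).
Gain to buyers: £10; to suppliers: £4. (They sum to £14.)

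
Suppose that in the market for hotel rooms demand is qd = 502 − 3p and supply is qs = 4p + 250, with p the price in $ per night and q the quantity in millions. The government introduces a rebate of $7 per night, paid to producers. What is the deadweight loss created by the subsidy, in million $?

Deadweight loss = $42 million.

Before the subsidy: set 502 − 3p = 4p + 250 → p* = $36, q* = 394.
With a per-unit subsidy paid to producers, each receives p + 7 per unit sold, so supply becomes qs = 4(p + 7) + 250.
New equilibrium: consumers pay $32, producers receive $39, q = 406. (Wedge: pb − ps = −7.)
Quantity rises by |ΔQ| = |394 − 406| = 12.
DWL = ½ · t · |ΔQ| = ½ · 7 · 12 = $42.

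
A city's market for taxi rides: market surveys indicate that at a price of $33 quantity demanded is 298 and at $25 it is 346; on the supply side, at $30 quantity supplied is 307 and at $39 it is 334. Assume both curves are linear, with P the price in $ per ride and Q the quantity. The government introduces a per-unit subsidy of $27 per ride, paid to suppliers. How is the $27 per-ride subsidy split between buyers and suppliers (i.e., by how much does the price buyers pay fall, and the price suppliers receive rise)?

Buyers gain $9 per ride; suppliers gain $18 per ride.

Demand slope: (346 − 298)/(25 − 33) = -6, so Qd = 496 − 6P.
Supply slope: (334 − 307)/(39 − 30) = 3, so Qs = 3P + 217.
Without the subsidy, 496 − 6P = 3P + 217 gives 9P = 279, so P* = $31 and Q* = 310.
With a per-unit subsidy paid to suppliers, each receives P + 27 per unit sold, so supply becomes Qs = 3(P + 27) + 217.
Solving gives Q = 364 with buyers paying $22 and suppliers receiving $49 (the $27 wedge).
Gain to buyers: $9; to suppliers: $18. (They sum to $27.)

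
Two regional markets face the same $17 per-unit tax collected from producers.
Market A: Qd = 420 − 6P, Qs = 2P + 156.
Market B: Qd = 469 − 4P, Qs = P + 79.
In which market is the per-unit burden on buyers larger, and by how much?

Market A: pre-tax P* = $33, Q* = 222; post-tax Q = 196.5; per-unit burden on buyers = $4.25.
Market B: pre-tax P* = $78, Q* = 157; post-tax Q = 143.4; per-unit burden on buyers = $3.4.
Difference: $4.25 vs $3.4 → market A is larger by $0.85.

Market A, by $0.85.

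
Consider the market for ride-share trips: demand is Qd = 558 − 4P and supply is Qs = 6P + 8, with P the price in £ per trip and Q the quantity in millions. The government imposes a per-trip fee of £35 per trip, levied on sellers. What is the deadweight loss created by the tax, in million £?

Before the tax: set 558 − 4P = 6P + 8 → P* = £55, Q* = 338.
With the tax collected from sellers, supply shifts: Qs = 6(P − 35) + 8.
Solving gives Q = 254 with consumers paying £76 and sellers receiving £41 (the £35 wedge).
Quantity falls by |ΔQ| = |338 − 254| = 84.
DWL = ½ · t · |ΔQ| = ½ · 35 · 84 = £1470.

Deadweight loss = £1470 million.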